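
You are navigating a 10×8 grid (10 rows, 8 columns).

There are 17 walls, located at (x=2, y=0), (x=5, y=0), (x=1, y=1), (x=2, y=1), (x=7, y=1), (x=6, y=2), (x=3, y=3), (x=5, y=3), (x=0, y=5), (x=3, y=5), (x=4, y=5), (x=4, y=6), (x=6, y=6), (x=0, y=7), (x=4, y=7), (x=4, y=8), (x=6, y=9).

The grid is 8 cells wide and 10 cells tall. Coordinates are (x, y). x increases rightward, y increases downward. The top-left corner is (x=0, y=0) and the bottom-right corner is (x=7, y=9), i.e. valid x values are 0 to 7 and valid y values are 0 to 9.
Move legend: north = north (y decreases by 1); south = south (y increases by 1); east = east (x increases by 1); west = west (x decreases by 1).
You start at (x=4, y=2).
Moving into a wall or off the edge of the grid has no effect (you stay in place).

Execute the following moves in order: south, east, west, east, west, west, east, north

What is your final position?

Answer: Final position: (x=4, y=2)

Derivation:
Start: (x=4, y=2)
  south (south): (x=4, y=2) -> (x=4, y=3)
  east (east): blocked, stay at (x=4, y=3)
  west (west): blocked, stay at (x=4, y=3)
  east (east): blocked, stay at (x=4, y=3)
  west (west): blocked, stay at (x=4, y=3)
  west (west): blocked, stay at (x=4, y=3)
  east (east): blocked, stay at (x=4, y=3)
  north (north): (x=4, y=3) -> (x=4, y=2)
Final: (x=4, y=2)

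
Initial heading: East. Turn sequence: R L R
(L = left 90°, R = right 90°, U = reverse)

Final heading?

Answer: Final heading: South

Derivation:
Start: East
  R (right (90° clockwise)) -> South
  L (left (90° counter-clockwise)) -> East
  R (right (90° clockwise)) -> South
Final: South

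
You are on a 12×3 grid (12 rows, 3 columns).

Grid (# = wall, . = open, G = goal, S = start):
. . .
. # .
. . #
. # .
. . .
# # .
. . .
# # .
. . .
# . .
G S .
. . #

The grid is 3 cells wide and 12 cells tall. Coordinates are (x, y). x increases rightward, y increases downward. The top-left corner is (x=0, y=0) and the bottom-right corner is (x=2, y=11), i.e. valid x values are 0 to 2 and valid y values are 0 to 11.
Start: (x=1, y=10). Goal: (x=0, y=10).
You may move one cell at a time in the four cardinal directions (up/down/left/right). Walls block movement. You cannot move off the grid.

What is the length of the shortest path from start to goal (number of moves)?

Answer: Shortest path length: 1

Derivation:
BFS from (x=1, y=10) until reaching (x=0, y=10):
  Distance 0: (x=1, y=10)
  Distance 1: (x=1, y=9), (x=0, y=10), (x=2, y=10), (x=1, y=11)  <- goal reached here
One shortest path (1 moves): (x=1, y=10) -> (x=0, y=10)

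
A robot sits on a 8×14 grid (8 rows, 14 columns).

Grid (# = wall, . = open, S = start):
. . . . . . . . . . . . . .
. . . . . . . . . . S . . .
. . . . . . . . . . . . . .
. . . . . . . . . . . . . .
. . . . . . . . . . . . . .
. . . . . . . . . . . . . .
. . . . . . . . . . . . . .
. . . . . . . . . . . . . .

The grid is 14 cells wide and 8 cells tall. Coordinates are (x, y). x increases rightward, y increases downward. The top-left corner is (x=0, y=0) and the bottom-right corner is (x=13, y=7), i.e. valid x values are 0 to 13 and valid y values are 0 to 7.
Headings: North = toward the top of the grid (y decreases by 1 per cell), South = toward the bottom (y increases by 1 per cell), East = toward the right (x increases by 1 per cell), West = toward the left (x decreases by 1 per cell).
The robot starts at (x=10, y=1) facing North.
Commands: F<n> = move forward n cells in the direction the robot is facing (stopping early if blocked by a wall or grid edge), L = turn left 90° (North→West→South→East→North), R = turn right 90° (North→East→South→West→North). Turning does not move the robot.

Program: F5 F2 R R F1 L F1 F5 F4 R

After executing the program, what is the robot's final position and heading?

Answer: Final position: (x=13, y=1), facing South

Derivation:
Start: (x=10, y=1), facing North
  F5: move forward 1/5 (blocked), now at (x=10, y=0)
  F2: move forward 0/2 (blocked), now at (x=10, y=0)
  R: turn right, now facing East
  R: turn right, now facing South
  F1: move forward 1, now at (x=10, y=1)
  L: turn left, now facing East
  F1: move forward 1, now at (x=11, y=1)
  F5: move forward 2/5 (blocked), now at (x=13, y=1)
  F4: move forward 0/4 (blocked), now at (x=13, y=1)
  R: turn right, now facing South
Final: (x=13, y=1), facing South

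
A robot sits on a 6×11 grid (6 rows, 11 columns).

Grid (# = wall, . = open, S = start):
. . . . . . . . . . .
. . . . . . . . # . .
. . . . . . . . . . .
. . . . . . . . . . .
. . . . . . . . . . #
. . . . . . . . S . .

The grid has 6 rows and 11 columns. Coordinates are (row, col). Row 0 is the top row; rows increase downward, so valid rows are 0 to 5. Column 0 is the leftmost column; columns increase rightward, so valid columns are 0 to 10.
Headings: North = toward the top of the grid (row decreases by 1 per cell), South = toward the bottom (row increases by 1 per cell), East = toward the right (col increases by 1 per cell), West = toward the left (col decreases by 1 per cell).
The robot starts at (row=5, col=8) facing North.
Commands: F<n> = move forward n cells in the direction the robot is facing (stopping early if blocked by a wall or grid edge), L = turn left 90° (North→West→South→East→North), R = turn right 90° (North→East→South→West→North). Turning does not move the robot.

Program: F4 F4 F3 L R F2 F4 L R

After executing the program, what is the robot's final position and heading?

Answer: Final position: (row=2, col=8), facing North

Derivation:
Start: (row=5, col=8), facing North
  F4: move forward 3/4 (blocked), now at (row=2, col=8)
  F4: move forward 0/4 (blocked), now at (row=2, col=8)
  F3: move forward 0/3 (blocked), now at (row=2, col=8)
  L: turn left, now facing West
  R: turn right, now facing North
  F2: move forward 0/2 (blocked), now at (row=2, col=8)
  F4: move forward 0/4 (blocked), now at (row=2, col=8)
  L: turn left, now facing West
  R: turn right, now facing North
Final: (row=2, col=8), facing North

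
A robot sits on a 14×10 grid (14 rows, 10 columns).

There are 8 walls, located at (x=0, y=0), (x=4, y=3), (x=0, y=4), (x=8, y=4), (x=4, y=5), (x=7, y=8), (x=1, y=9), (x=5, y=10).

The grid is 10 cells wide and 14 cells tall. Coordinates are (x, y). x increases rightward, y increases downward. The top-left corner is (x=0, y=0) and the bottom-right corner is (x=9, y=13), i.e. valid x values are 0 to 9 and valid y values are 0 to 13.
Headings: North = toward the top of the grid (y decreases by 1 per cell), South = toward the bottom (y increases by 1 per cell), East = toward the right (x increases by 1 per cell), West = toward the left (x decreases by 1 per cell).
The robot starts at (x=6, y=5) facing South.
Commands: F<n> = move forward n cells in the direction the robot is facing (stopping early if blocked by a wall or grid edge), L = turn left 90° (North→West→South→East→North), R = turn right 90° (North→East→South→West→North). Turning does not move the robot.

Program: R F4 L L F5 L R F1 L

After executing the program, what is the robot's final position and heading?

Start: (x=6, y=5), facing South
  R: turn right, now facing West
  F4: move forward 1/4 (blocked), now at (x=5, y=5)
  L: turn left, now facing South
  L: turn left, now facing East
  F5: move forward 4/5 (blocked), now at (x=9, y=5)
  L: turn left, now facing North
  R: turn right, now facing East
  F1: move forward 0/1 (blocked), now at (x=9, y=5)
  L: turn left, now facing North
Final: (x=9, y=5), facing North

Answer: Final position: (x=9, y=5), facing North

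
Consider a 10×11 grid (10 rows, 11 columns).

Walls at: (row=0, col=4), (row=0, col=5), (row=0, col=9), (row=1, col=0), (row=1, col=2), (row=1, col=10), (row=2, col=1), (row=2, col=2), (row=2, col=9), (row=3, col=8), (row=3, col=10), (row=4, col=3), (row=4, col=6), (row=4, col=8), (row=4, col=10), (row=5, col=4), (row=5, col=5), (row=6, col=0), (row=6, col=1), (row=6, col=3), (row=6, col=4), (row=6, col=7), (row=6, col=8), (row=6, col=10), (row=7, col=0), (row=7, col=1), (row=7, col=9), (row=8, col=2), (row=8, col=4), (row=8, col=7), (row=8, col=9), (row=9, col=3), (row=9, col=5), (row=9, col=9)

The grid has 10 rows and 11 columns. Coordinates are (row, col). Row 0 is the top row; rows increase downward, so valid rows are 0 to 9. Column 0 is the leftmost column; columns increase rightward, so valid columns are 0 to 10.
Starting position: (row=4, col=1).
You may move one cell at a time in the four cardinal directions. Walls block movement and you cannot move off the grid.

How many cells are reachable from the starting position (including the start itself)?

Answer: Reachable cells: 65

Derivation:
BFS flood-fill from (row=4, col=1):
  Distance 0: (row=4, col=1)
  Distance 1: (row=3, col=1), (row=4, col=0), (row=4, col=2), (row=5, col=1)
  Distance 2: (row=3, col=0), (row=3, col=2), (row=5, col=0), (row=5, col=2)
  Distance 3: (row=2, col=0), (row=3, col=3), (row=5, col=3), (row=6, col=2)
  Distance 4: (row=2, col=3), (row=3, col=4), (row=7, col=2)
  Distance 5: (row=1, col=3), (row=2, col=4), (row=3, col=5), (row=4, col=4), (row=7, col=3)
  Distance 6: (row=0, col=3), (row=1, col=4), (row=2, col=5), (row=3, col=6), (row=4, col=5), (row=7, col=4), (row=8, col=3)
  Distance 7: (row=0, col=2), (row=1, col=5), (row=2, col=6), (row=3, col=7), (row=7, col=5)
  Distance 8: (row=0, col=1), (row=1, col=6), (row=2, col=7), (row=4, col=7), (row=6, col=5), (row=7, col=6), (row=8, col=5)
  Distance 9: (row=0, col=0), (row=0, col=6), (row=1, col=1), (row=1, col=7), (row=2, col=8), (row=5, col=7), (row=6, col=6), (row=7, col=7), (row=8, col=6)
  Distance 10: (row=0, col=7), (row=1, col=8), (row=5, col=6), (row=5, col=8), (row=7, col=8), (row=9, col=6)
  Distance 11: (row=0, col=8), (row=1, col=9), (row=5, col=9), (row=8, col=8), (row=9, col=7)
  Distance 12: (row=4, col=9), (row=5, col=10), (row=6, col=9), (row=9, col=8)
  Distance 13: (row=3, col=9)
Total reachable: 65 (grid has 76 open cells total)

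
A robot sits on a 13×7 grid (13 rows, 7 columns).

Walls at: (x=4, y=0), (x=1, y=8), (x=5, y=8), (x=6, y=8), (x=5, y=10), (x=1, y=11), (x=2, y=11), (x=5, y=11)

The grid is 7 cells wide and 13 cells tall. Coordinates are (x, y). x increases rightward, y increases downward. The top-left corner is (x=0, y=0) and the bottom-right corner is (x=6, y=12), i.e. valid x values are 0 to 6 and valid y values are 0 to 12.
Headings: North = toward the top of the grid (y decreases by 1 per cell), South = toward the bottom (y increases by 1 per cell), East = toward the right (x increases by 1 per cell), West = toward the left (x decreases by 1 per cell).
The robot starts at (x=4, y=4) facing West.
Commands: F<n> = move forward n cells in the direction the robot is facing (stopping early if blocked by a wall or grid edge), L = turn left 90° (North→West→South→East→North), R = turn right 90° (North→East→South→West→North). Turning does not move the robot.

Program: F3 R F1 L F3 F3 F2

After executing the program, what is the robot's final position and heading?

Start: (x=4, y=4), facing West
  F3: move forward 3, now at (x=1, y=4)
  R: turn right, now facing North
  F1: move forward 1, now at (x=1, y=3)
  L: turn left, now facing West
  F3: move forward 1/3 (blocked), now at (x=0, y=3)
  F3: move forward 0/3 (blocked), now at (x=0, y=3)
  F2: move forward 0/2 (blocked), now at (x=0, y=3)
Final: (x=0, y=3), facing West

Answer: Final position: (x=0, y=3), facing West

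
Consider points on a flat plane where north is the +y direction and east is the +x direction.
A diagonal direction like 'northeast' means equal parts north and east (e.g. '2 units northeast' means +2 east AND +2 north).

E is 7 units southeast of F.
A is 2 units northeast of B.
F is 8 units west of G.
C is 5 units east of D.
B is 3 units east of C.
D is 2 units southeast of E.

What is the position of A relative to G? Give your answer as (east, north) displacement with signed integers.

Place G at the origin (east=0, north=0).
  F is 8 units west of G: delta (east=-8, north=+0); F at (east=-8, north=0).
  E is 7 units southeast of F: delta (east=+7, north=-7); E at (east=-1, north=-7).
  D is 2 units southeast of E: delta (east=+2, north=-2); D at (east=1, north=-9).
  C is 5 units east of D: delta (east=+5, north=+0); C at (east=6, north=-9).
  B is 3 units east of C: delta (east=+3, north=+0); B at (east=9, north=-9).
  A is 2 units northeast of B: delta (east=+2, north=+2); A at (east=11, north=-7).
Therefore A relative to G: (east=11, north=-7).

Answer: A is at (east=11, north=-7) relative to G.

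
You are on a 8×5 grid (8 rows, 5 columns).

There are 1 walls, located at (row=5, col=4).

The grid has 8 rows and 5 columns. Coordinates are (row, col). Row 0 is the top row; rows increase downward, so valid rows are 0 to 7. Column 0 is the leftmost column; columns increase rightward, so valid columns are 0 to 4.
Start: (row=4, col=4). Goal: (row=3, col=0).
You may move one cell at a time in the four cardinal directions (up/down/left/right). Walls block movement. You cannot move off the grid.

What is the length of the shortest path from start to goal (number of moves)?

BFS from (row=4, col=4) until reaching (row=3, col=0):
  Distance 0: (row=4, col=4)
  Distance 1: (row=3, col=4), (row=4, col=3)
  Distance 2: (row=2, col=4), (row=3, col=3), (row=4, col=2), (row=5, col=3)
  Distance 3: (row=1, col=4), (row=2, col=3), (row=3, col=2), (row=4, col=1), (row=5, col=2), (row=6, col=3)
  Distance 4: (row=0, col=4), (row=1, col=3), (row=2, col=2), (row=3, col=1), (row=4, col=0), (row=5, col=1), (row=6, col=2), (row=6, col=4), (row=7, col=3)
  Distance 5: (row=0, col=3), (row=1, col=2), (row=2, col=1), (row=3, col=0), (row=5, col=0), (row=6, col=1), (row=7, col=2), (row=7, col=4)  <- goal reached here
One shortest path (5 moves): (row=4, col=4) -> (row=4, col=3) -> (row=4, col=2) -> (row=4, col=1) -> (row=4, col=0) -> (row=3, col=0)

Answer: Shortest path length: 5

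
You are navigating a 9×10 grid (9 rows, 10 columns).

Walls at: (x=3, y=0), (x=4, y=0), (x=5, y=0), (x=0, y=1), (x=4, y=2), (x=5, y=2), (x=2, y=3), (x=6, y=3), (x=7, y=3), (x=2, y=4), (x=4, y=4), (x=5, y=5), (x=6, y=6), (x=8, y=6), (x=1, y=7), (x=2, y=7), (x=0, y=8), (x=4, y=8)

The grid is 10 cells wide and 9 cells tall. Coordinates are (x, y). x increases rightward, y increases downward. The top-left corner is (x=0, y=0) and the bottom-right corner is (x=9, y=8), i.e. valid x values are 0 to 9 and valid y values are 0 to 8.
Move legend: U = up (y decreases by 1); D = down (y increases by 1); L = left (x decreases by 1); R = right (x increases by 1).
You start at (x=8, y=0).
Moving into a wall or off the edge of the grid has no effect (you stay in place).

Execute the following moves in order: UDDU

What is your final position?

Answer: Final position: (x=8, y=1)

Derivation:
Start: (x=8, y=0)
  U (up): blocked, stay at (x=8, y=0)
  D (down): (x=8, y=0) -> (x=8, y=1)
  D (down): (x=8, y=1) -> (x=8, y=2)
  U (up): (x=8, y=2) -> (x=8, y=1)
Final: (x=8, y=1)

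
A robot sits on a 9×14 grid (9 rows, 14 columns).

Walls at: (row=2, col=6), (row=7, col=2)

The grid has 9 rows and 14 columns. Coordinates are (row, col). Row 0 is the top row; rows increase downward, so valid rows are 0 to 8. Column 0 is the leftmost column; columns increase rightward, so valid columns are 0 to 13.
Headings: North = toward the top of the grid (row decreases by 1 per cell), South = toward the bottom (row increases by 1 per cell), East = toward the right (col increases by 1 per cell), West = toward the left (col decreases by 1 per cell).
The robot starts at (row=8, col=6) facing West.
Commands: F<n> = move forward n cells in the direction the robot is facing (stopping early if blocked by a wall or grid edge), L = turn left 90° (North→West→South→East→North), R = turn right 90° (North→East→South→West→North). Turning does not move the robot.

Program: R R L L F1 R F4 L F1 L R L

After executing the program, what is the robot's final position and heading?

Start: (row=8, col=6), facing West
  R: turn right, now facing North
  R: turn right, now facing East
  L: turn left, now facing North
  L: turn left, now facing West
  F1: move forward 1, now at (row=8, col=5)
  R: turn right, now facing North
  F4: move forward 4, now at (row=4, col=5)
  L: turn left, now facing West
  F1: move forward 1, now at (row=4, col=4)
  L: turn left, now facing South
  R: turn right, now facing West
  L: turn left, now facing South
Final: (row=4, col=4), facing South

Answer: Final position: (row=4, col=4), facing South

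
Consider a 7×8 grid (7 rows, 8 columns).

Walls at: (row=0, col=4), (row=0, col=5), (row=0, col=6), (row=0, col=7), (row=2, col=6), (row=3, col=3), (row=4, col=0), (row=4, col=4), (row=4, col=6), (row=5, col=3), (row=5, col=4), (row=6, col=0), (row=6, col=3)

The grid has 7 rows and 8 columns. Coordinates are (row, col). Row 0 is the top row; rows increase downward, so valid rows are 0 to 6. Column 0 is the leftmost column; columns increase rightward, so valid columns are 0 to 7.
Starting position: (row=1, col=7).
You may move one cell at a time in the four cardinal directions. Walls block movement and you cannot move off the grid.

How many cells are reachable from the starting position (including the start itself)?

BFS flood-fill from (row=1, col=7):
  Distance 0: (row=1, col=7)
  Distance 1: (row=1, col=6), (row=2, col=7)
  Distance 2: (row=1, col=5), (row=3, col=7)
  Distance 3: (row=1, col=4), (row=2, col=5), (row=3, col=6), (row=4, col=7)
  Distance 4: (row=1, col=3), (row=2, col=4), (row=3, col=5), (row=5, col=7)
  Distance 5: (row=0, col=3), (row=1, col=2), (row=2, col=3), (row=3, col=4), (row=4, col=5), (row=5, col=6), (row=6, col=7)
  Distance 6: (row=0, col=2), (row=1, col=1), (row=2, col=2), (row=5, col=5), (row=6, col=6)
  Distance 7: (row=0, col=1), (row=1, col=0), (row=2, col=1), (row=3, col=2), (row=6, col=5)
  Distance 8: (row=0, col=0), (row=2, col=0), (row=3, col=1), (row=4, col=2), (row=6, col=4)
  Distance 9: (row=3, col=0), (row=4, col=1), (row=4, col=3), (row=5, col=2)
  Distance 10: (row=5, col=1), (row=6, col=2)
  Distance 11: (row=5, col=0), (row=6, col=1)
Total reachable: 43 (grid has 43 open cells total)

Answer: Reachable cells: 43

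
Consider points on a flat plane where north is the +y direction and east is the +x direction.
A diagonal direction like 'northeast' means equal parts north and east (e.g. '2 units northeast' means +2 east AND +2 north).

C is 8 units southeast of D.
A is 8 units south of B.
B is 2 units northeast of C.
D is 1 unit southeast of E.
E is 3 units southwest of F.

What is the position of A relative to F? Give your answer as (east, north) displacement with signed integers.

Place F at the origin (east=0, north=0).
  E is 3 units southwest of F: delta (east=-3, north=-3); E at (east=-3, north=-3).
  D is 1 unit southeast of E: delta (east=+1, north=-1); D at (east=-2, north=-4).
  C is 8 units southeast of D: delta (east=+8, north=-8); C at (east=6, north=-12).
  B is 2 units northeast of C: delta (east=+2, north=+2); B at (east=8, north=-10).
  A is 8 units south of B: delta (east=+0, north=-8); A at (east=8, north=-18).
Therefore A relative to F: (east=8, north=-18).

Answer: A is at (east=8, north=-18) relative to F.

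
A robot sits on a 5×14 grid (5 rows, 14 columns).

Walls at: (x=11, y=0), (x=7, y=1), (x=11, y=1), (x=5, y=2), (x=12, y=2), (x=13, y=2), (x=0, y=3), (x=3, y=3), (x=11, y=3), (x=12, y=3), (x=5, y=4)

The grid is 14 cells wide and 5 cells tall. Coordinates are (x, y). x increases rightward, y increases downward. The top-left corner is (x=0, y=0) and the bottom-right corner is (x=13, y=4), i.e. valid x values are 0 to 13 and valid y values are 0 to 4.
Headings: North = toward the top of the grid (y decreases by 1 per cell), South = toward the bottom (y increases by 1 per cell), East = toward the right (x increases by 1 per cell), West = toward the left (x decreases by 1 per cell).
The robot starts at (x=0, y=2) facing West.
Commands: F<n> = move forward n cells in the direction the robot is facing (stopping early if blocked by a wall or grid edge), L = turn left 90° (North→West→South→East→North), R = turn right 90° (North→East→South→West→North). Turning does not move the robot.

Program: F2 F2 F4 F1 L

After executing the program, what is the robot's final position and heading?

Answer: Final position: (x=0, y=2), facing South

Derivation:
Start: (x=0, y=2), facing West
  F2: move forward 0/2 (blocked), now at (x=0, y=2)
  F2: move forward 0/2 (blocked), now at (x=0, y=2)
  F4: move forward 0/4 (blocked), now at (x=0, y=2)
  F1: move forward 0/1 (blocked), now at (x=0, y=2)
  L: turn left, now facing South
Final: (x=0, y=2), facing South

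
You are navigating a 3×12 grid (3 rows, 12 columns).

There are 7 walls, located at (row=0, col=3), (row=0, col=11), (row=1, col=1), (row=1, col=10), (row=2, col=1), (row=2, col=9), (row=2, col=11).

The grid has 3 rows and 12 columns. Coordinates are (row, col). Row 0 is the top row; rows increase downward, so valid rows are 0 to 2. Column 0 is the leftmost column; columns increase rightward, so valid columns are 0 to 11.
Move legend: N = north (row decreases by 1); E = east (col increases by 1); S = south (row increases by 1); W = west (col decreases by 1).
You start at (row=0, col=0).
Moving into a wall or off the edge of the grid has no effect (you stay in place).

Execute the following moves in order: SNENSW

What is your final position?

Start: (row=0, col=0)
  S (south): (row=0, col=0) -> (row=1, col=0)
  N (north): (row=1, col=0) -> (row=0, col=0)
  E (east): (row=0, col=0) -> (row=0, col=1)
  N (north): blocked, stay at (row=0, col=1)
  S (south): blocked, stay at (row=0, col=1)
  W (west): (row=0, col=1) -> (row=0, col=0)
Final: (row=0, col=0)

Answer: Final position: (row=0, col=0)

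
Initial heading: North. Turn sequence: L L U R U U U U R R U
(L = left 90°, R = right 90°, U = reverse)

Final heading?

Answer: Final heading: East

Derivation:
Start: North
  L (left (90° counter-clockwise)) -> West
  L (left (90° counter-clockwise)) -> South
  U (U-turn (180°)) -> North
  R (right (90° clockwise)) -> East
  U (U-turn (180°)) -> West
  U (U-turn (180°)) -> East
  U (U-turn (180°)) -> West
  U (U-turn (180°)) -> East
  R (right (90° clockwise)) -> South
  R (right (90° clockwise)) -> West
  U (U-turn (180°)) -> East
Final: East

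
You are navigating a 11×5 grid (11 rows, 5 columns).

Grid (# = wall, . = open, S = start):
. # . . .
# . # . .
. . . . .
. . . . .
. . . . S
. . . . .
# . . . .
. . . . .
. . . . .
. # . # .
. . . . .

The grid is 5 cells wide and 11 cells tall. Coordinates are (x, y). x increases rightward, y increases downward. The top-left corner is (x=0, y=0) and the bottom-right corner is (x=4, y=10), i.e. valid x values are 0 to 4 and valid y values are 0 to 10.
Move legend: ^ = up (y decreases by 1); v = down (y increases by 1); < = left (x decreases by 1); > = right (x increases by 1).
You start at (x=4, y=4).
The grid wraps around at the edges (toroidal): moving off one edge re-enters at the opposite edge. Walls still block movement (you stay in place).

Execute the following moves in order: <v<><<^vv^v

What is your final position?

Start: (x=4, y=4)
  < (left): (x=4, y=4) -> (x=3, y=4)
  v (down): (x=3, y=4) -> (x=3, y=5)
  < (left): (x=3, y=5) -> (x=2, y=5)
  > (right): (x=2, y=5) -> (x=3, y=5)
  < (left): (x=3, y=5) -> (x=2, y=5)
  < (left): (x=2, y=5) -> (x=1, y=5)
  ^ (up): (x=1, y=5) -> (x=1, y=4)
  v (down): (x=1, y=4) -> (x=1, y=5)
  v (down): (x=1, y=5) -> (x=1, y=6)
  ^ (up): (x=1, y=6) -> (x=1, y=5)
  v (down): (x=1, y=5) -> (x=1, y=6)
Final: (x=1, y=6)

Answer: Final position: (x=1, y=6)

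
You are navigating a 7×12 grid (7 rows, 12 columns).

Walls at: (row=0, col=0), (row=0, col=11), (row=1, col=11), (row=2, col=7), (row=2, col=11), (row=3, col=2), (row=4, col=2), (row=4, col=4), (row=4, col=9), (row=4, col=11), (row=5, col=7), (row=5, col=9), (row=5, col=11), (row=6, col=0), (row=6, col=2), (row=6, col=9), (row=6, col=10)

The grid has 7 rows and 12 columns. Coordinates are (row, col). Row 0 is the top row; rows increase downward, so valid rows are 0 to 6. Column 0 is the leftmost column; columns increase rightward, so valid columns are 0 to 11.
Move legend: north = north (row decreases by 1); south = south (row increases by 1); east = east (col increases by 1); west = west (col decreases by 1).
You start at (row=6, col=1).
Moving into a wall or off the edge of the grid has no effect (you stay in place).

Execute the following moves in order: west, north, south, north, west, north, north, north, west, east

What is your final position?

Answer: Final position: (row=2, col=1)

Derivation:
Start: (row=6, col=1)
  west (west): blocked, stay at (row=6, col=1)
  north (north): (row=6, col=1) -> (row=5, col=1)
  south (south): (row=5, col=1) -> (row=6, col=1)
  north (north): (row=6, col=1) -> (row=5, col=1)
  west (west): (row=5, col=1) -> (row=5, col=0)
  north (north): (row=5, col=0) -> (row=4, col=0)
  north (north): (row=4, col=0) -> (row=3, col=0)
  north (north): (row=3, col=0) -> (row=2, col=0)
  west (west): blocked, stay at (row=2, col=0)
  east (east): (row=2, col=0) -> (row=2, col=1)
Final: (row=2, col=1)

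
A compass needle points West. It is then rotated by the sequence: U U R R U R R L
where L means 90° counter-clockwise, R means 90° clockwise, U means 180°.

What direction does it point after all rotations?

Answer: Final heading: North

Derivation:
Start: West
  U (U-turn (180°)) -> East
  U (U-turn (180°)) -> West
  R (right (90° clockwise)) -> North
  R (right (90° clockwise)) -> East
  U (U-turn (180°)) -> West
  R (right (90° clockwise)) -> North
  R (right (90° clockwise)) -> East
  L (left (90° counter-clockwise)) -> North
Final: North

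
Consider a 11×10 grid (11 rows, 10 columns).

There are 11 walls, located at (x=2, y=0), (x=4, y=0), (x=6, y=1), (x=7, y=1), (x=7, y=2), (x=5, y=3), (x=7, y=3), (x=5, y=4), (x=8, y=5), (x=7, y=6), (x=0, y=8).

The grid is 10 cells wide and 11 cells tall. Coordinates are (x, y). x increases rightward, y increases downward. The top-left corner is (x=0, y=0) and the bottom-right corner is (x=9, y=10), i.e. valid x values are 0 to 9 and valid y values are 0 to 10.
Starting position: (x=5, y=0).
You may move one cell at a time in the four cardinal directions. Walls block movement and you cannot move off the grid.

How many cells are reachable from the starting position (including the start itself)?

Answer: Reachable cells: 99

Derivation:
BFS flood-fill from (x=5, y=0):
  Distance 0: (x=5, y=0)
  Distance 1: (x=6, y=0), (x=5, y=1)
  Distance 2: (x=7, y=0), (x=4, y=1), (x=5, y=2)
  Distance 3: (x=8, y=0), (x=3, y=1), (x=4, y=2), (x=6, y=2)
  Distance 4: (x=3, y=0), (x=9, y=0), (x=2, y=1), (x=8, y=1), (x=3, y=2), (x=4, y=3), (x=6, y=3)
  Distance 5: (x=1, y=1), (x=9, y=1), (x=2, y=2), (x=8, y=2), (x=3, y=3), (x=4, y=4), (x=6, y=4)
  Distance 6: (x=1, y=0), (x=0, y=1), (x=1, y=2), (x=9, y=2), (x=2, y=3), (x=8, y=3), (x=3, y=4), (x=7, y=4), (x=4, y=5), (x=6, y=5)
  Distance 7: (x=0, y=0), (x=0, y=2), (x=1, y=3), (x=9, y=3), (x=2, y=4), (x=8, y=4), (x=3, y=5), (x=5, y=5), (x=7, y=5), (x=4, y=6), (x=6, y=6)
  Distance 8: (x=0, y=3), (x=1, y=4), (x=9, y=4), (x=2, y=5), (x=3, y=6), (x=5, y=6), (x=4, y=7), (x=6, y=7)
  Distance 9: (x=0, y=4), (x=1, y=5), (x=9, y=5), (x=2, y=6), (x=3, y=7), (x=5, y=7), (x=7, y=7), (x=4, y=8), (x=6, y=8)
  Distance 10: (x=0, y=5), (x=1, y=6), (x=9, y=6), (x=2, y=7), (x=8, y=7), (x=3, y=8), (x=5, y=8), (x=7, y=8), (x=4, y=9), (x=6, y=9)
  Distance 11: (x=0, y=6), (x=8, y=6), (x=1, y=7), (x=9, y=7), (x=2, y=8), (x=8, y=8), (x=3, y=9), (x=5, y=9), (x=7, y=9), (x=4, y=10), (x=6, y=10)
  Distance 12: (x=0, y=7), (x=1, y=8), (x=9, y=8), (x=2, y=9), (x=8, y=9), (x=3, y=10), (x=5, y=10), (x=7, y=10)
  Distance 13: (x=1, y=9), (x=9, y=9), (x=2, y=10), (x=8, y=10)
  Distance 14: (x=0, y=9), (x=1, y=10), (x=9, y=10)
  Distance 15: (x=0, y=10)
Total reachable: 99 (grid has 99 open cells total)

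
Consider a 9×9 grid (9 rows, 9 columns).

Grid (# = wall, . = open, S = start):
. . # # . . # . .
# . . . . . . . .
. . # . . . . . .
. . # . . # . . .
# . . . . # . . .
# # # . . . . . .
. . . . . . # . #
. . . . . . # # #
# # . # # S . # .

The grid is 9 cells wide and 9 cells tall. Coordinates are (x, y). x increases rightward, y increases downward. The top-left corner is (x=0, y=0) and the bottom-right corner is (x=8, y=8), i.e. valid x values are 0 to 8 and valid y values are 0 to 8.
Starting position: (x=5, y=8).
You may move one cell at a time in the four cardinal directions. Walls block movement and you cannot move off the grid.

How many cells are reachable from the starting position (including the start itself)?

BFS flood-fill from (x=5, y=8):
  Distance 0: (x=5, y=8)
  Distance 1: (x=5, y=7), (x=6, y=8)
  Distance 2: (x=5, y=6), (x=4, y=7)
  Distance 3: (x=5, y=5), (x=4, y=6), (x=3, y=7)
  Distance 4: (x=4, y=5), (x=6, y=5), (x=3, y=6), (x=2, y=7)
  Distance 5: (x=4, y=4), (x=6, y=4), (x=3, y=5), (x=7, y=5), (x=2, y=6), (x=1, y=7), (x=2, y=8)
  Distance 6: (x=4, y=3), (x=6, y=3), (x=3, y=4), (x=7, y=4), (x=8, y=5), (x=1, y=6), (x=7, y=6), (x=0, y=7)
  Distance 7: (x=4, y=2), (x=6, y=2), (x=3, y=3), (x=7, y=3), (x=2, y=4), (x=8, y=4), (x=0, y=6)
  Distance 8: (x=4, y=1), (x=6, y=1), (x=3, y=2), (x=5, y=2), (x=7, y=2), (x=8, y=3), (x=1, y=4)
  Distance 9: (x=4, y=0), (x=3, y=1), (x=5, y=1), (x=7, y=1), (x=8, y=2), (x=1, y=3)
  Distance 10: (x=5, y=0), (x=7, y=0), (x=2, y=1), (x=8, y=1), (x=1, y=2), (x=0, y=3)
  Distance 11: (x=8, y=0), (x=1, y=1), (x=0, y=2)
  Distance 12: (x=1, y=0)
  Distance 13: (x=0, y=0)
Total reachable: 58 (grid has 59 open cells total)

Answer: Reachable cells: 58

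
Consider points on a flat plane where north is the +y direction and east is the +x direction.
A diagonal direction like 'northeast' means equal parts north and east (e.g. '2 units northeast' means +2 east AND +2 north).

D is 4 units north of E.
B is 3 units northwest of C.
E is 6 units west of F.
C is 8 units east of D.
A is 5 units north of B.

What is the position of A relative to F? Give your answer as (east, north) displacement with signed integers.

Place F at the origin (east=0, north=0).
  E is 6 units west of F: delta (east=-6, north=+0); E at (east=-6, north=0).
  D is 4 units north of E: delta (east=+0, north=+4); D at (east=-6, north=4).
  C is 8 units east of D: delta (east=+8, north=+0); C at (east=2, north=4).
  B is 3 units northwest of C: delta (east=-3, north=+3); B at (east=-1, north=7).
  A is 5 units north of B: delta (east=+0, north=+5); A at (east=-1, north=12).
Therefore A relative to F: (east=-1, north=12).

Answer: A is at (east=-1, north=12) relative to F.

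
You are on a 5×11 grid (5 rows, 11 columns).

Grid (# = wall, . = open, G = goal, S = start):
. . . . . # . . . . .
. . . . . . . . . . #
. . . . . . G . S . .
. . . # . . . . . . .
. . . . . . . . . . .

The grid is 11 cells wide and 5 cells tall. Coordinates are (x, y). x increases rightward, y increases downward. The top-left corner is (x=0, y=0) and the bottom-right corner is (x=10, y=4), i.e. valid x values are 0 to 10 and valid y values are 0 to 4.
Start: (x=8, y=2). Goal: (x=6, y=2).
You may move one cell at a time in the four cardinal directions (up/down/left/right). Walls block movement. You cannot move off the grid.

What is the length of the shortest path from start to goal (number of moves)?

BFS from (x=8, y=2) until reaching (x=6, y=2):
  Distance 0: (x=8, y=2)
  Distance 1: (x=8, y=1), (x=7, y=2), (x=9, y=2), (x=8, y=3)
  Distance 2: (x=8, y=0), (x=7, y=1), (x=9, y=1), (x=6, y=2), (x=10, y=2), (x=7, y=3), (x=9, y=3), (x=8, y=4)  <- goal reached here
One shortest path (2 moves): (x=8, y=2) -> (x=7, y=2) -> (x=6, y=2)

Answer: Shortest path length: 2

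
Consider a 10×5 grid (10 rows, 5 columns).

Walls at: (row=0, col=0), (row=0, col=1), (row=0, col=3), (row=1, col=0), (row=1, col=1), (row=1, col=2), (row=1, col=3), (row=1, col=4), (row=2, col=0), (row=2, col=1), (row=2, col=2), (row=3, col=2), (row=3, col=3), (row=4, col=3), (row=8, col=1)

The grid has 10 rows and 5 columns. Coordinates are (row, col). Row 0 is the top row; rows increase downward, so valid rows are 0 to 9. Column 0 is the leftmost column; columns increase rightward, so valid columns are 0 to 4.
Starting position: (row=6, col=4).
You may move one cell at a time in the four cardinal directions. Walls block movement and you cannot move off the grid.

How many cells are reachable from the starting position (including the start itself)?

BFS flood-fill from (row=6, col=4):
  Distance 0: (row=6, col=4)
  Distance 1: (row=5, col=4), (row=6, col=3), (row=7, col=4)
  Distance 2: (row=4, col=4), (row=5, col=3), (row=6, col=2), (row=7, col=3), (row=8, col=4)
  Distance 3: (row=3, col=4), (row=5, col=2), (row=6, col=1), (row=7, col=2), (row=8, col=3), (row=9, col=4)
  Distance 4: (row=2, col=4), (row=4, col=2), (row=5, col=1), (row=6, col=0), (row=7, col=1), (row=8, col=2), (row=9, col=3)
  Distance 5: (row=2, col=3), (row=4, col=1), (row=5, col=0), (row=7, col=0), (row=9, col=2)
  Distance 6: (row=3, col=1), (row=4, col=0), (row=8, col=0), (row=9, col=1)
  Distance 7: (row=3, col=0), (row=9, col=0)
Total reachable: 33 (grid has 35 open cells total)

Answer: Reachable cells: 33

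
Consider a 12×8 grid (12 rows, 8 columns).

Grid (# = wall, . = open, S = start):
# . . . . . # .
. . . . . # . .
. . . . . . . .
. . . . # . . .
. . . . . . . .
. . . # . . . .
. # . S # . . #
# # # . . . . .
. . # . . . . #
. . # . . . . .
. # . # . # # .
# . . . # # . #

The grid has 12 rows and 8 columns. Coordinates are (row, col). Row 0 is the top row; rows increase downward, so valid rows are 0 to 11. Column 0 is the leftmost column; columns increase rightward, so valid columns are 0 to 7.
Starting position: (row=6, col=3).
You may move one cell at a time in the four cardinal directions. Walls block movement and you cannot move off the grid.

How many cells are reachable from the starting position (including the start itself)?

Answer: Reachable cells: 64

Derivation:
BFS flood-fill from (row=6, col=3):
  Distance 0: (row=6, col=3)
  Distance 1: (row=6, col=2), (row=7, col=3)
  Distance 2: (row=5, col=2), (row=7, col=4), (row=8, col=3)
  Distance 3: (row=4, col=2), (row=5, col=1), (row=7, col=5), (row=8, col=4), (row=9, col=3)
  Distance 4: (row=3, col=2), (row=4, col=1), (row=4, col=3), (row=5, col=0), (row=6, col=5), (row=7, col=6), (row=8, col=5), (row=9, col=4)
  Distance 5: (row=2, col=2), (row=3, col=1), (row=3, col=3), (row=4, col=0), (row=4, col=4), (row=5, col=5), (row=6, col=0), (row=6, col=6), (row=7, col=7), (row=8, col=6), (row=9, col=5), (row=10, col=4)
  Distance 6: (row=1, col=2), (row=2, col=1), (row=2, col=3), (row=3, col=0), (row=4, col=5), (row=5, col=4), (row=5, col=6), (row=9, col=6)
  Distance 7: (row=0, col=2), (row=1, col=1), (row=1, col=3), (row=2, col=0), (row=2, col=4), (row=3, col=5), (row=4, col=6), (row=5, col=7), (row=9, col=7)
  Distance 8: (row=0, col=1), (row=0, col=3), (row=1, col=0), (row=1, col=4), (row=2, col=5), (row=3, col=6), (row=4, col=7), (row=10, col=7)
  Distance 9: (row=0, col=4), (row=2, col=6), (row=3, col=7)
  Distance 10: (row=0, col=5), (row=1, col=6), (row=2, col=7)
  Distance 11: (row=1, col=7)
  Distance 12: (row=0, col=7)
Total reachable: 64 (grid has 74 open cells total)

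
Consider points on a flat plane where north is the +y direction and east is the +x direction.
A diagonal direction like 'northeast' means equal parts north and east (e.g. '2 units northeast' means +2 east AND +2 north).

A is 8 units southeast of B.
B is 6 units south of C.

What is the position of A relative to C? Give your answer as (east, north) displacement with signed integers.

Place C at the origin (east=0, north=0).
  B is 6 units south of C: delta (east=+0, north=-6); B at (east=0, north=-6).
  A is 8 units southeast of B: delta (east=+8, north=-8); A at (east=8, north=-14).
Therefore A relative to C: (east=8, north=-14).

Answer: A is at (east=8, north=-14) relative to C.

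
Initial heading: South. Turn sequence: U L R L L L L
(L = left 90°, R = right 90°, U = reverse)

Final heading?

Start: South
  U (U-turn (180°)) -> North
  L (left (90° counter-clockwise)) -> West
  R (right (90° clockwise)) -> North
  L (left (90° counter-clockwise)) -> West
  L (left (90° counter-clockwise)) -> South
  L (left (90° counter-clockwise)) -> East
  L (left (90° counter-clockwise)) -> North
Final: North

Answer: Final heading: North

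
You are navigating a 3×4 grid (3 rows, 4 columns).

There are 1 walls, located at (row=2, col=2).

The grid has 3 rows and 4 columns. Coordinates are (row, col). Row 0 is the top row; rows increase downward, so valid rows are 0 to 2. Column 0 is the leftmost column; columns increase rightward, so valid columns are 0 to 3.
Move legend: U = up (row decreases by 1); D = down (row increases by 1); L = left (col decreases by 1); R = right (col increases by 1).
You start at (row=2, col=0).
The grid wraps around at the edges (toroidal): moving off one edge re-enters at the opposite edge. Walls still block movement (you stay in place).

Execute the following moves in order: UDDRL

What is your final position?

Answer: Final position: (row=0, col=0)

Derivation:
Start: (row=2, col=0)
  U (up): (row=2, col=0) -> (row=1, col=0)
  D (down): (row=1, col=0) -> (row=2, col=0)
  D (down): (row=2, col=0) -> (row=0, col=0)
  R (right): (row=0, col=0) -> (row=0, col=1)
  L (left): (row=0, col=1) -> (row=0, col=0)
Final: (row=0, col=0)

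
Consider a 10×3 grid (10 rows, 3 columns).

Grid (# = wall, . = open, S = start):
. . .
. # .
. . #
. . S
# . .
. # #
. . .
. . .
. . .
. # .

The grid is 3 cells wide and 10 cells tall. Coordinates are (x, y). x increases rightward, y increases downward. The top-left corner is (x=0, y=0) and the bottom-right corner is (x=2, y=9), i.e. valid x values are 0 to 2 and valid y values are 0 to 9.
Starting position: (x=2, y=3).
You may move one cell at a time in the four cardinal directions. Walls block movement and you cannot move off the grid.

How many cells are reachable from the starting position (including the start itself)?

BFS flood-fill from (x=2, y=3):
  Distance 0: (x=2, y=3)
  Distance 1: (x=1, y=3), (x=2, y=4)
  Distance 2: (x=1, y=2), (x=0, y=3), (x=1, y=4)
  Distance 3: (x=0, y=2)
  Distance 4: (x=0, y=1)
  Distance 5: (x=0, y=0)
  Distance 6: (x=1, y=0)
  Distance 7: (x=2, y=0)
  Distance 8: (x=2, y=1)
Total reachable: 12 (grid has 24 open cells total)

Answer: Reachable cells: 12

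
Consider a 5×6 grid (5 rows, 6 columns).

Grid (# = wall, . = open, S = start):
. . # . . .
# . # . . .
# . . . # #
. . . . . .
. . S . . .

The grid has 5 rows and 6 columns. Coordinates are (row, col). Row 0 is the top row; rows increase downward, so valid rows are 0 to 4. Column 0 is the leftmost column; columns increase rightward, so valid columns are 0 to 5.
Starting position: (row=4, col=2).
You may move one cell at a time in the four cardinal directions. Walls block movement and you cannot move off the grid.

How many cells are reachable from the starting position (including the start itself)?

Answer: Reachable cells: 24

Derivation:
BFS flood-fill from (row=4, col=2):
  Distance 0: (row=4, col=2)
  Distance 1: (row=3, col=2), (row=4, col=1), (row=4, col=3)
  Distance 2: (row=2, col=2), (row=3, col=1), (row=3, col=3), (row=4, col=0), (row=4, col=4)
  Distance 3: (row=2, col=1), (row=2, col=3), (row=3, col=0), (row=3, col=4), (row=4, col=5)
  Distance 4: (row=1, col=1), (row=1, col=3), (row=3, col=5)
  Distance 5: (row=0, col=1), (row=0, col=3), (row=1, col=4)
  Distance 6: (row=0, col=0), (row=0, col=4), (row=1, col=5)
  Distance 7: (row=0, col=5)
Total reachable: 24 (grid has 24 open cells total)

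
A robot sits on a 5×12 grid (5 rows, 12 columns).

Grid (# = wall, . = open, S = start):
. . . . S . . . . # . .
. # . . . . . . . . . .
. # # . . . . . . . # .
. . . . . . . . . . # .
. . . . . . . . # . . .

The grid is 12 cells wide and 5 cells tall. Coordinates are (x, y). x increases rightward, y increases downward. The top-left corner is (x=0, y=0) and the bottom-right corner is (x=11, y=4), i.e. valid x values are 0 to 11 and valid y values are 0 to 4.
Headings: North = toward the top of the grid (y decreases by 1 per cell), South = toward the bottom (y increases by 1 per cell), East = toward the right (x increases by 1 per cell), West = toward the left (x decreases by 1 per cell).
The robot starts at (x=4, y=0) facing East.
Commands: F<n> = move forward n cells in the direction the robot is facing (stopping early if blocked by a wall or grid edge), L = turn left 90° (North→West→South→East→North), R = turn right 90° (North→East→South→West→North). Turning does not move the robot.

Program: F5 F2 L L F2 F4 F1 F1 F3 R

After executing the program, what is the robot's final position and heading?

Start: (x=4, y=0), facing East
  F5: move forward 4/5 (blocked), now at (x=8, y=0)
  F2: move forward 0/2 (blocked), now at (x=8, y=0)
  L: turn left, now facing North
  L: turn left, now facing West
  F2: move forward 2, now at (x=6, y=0)
  F4: move forward 4, now at (x=2, y=0)
  F1: move forward 1, now at (x=1, y=0)
  F1: move forward 1, now at (x=0, y=0)
  F3: move forward 0/3 (blocked), now at (x=0, y=0)
  R: turn right, now facing North
Final: (x=0, y=0), facing North

Answer: Final position: (x=0, y=0), facing North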